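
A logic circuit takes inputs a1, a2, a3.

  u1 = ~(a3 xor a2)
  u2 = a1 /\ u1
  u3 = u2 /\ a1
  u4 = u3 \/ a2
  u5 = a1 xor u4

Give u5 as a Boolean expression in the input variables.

a1 xor (((a1 /\ (~(a3 xor a2))) /\ a1) \/ a2)

u1 = ~(a3 xor a2)
u2 = a1 /\ u1 = a1 /\ (~(a3 xor a2))
u3 = u2 /\ a1 = (a1 /\ (~(a3 xor a2))) /\ a1
u4 = u3 \/ a2 = ((a1 /\ (~(a3 xor a2))) /\ a1) \/ a2
u5 = a1 xor u4 = a1 xor (((a1 /\ (~(a3 xor a2))) /\ a1) \/ a2)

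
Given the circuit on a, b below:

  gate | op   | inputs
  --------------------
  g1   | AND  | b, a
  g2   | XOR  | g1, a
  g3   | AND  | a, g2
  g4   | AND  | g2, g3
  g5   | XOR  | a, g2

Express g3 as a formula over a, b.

g1 = b AND a
g2 = g1 XOR a = (b AND a) XOR a
g3 = a AND g2 = a AND ((b AND a) XOR a)

a AND ((b AND a) XOR a)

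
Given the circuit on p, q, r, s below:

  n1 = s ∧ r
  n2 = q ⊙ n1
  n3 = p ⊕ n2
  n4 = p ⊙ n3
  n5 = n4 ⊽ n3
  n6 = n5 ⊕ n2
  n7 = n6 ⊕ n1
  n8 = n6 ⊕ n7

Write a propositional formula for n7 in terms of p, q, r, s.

n1 = s ∧ r
n2 = q ⊙ n1 = q ⊙ (s ∧ r)
n3 = p ⊕ n2 = p ⊕ (q ⊙ (s ∧ r))
n4 = p ⊙ n3 = p ⊙ (p ⊕ (q ⊙ (s ∧ r)))
n5 = n4 ⊽ n3 = (p ⊙ (p ⊕ (q ⊙ (s ∧ r)))) ⊽ (p ⊕ (q ⊙ (s ∧ r)))
n6 = n5 ⊕ n2 = ((p ⊙ (p ⊕ (q ⊙ (s ∧ r)))) ⊽ (p ⊕ (q ⊙ (s ∧ r)))) ⊕ (q ⊙ (s ∧ r))
n7 = n6 ⊕ n1 = (((p ⊙ (p ⊕ (q ⊙ (s ∧ r)))) ⊽ (p ⊕ (q ⊙ (s ∧ r)))) ⊕ (q ⊙ (s ∧ r))) ⊕ (s ∧ r)

(((p ⊙ (p ⊕ (q ⊙ (s ∧ r)))) ⊽ (p ⊕ (q ⊙ (s ∧ r)))) ⊕ (q ⊙ (s ∧ r))) ⊕ (s ∧ r)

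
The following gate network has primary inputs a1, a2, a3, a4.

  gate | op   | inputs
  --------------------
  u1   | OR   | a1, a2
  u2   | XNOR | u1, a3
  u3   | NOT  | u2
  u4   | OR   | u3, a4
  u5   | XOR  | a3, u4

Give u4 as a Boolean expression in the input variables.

NOT ((a1 OR a2) XNOR a3) OR a4

u1 = a1 OR a2
u2 = u1 XNOR a3 = (a1 OR a2) XNOR a3
u3 = NOT u2 = NOT ((a1 OR a2) XNOR a3)
u4 = u3 OR a4 = NOT ((a1 OR a2) XNOR a3) OR a4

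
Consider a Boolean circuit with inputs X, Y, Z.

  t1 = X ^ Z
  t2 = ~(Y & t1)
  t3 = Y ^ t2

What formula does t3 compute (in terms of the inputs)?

t1 = X ^ Z
t2 = ~(Y & t1) = ~(Y & (X ^ Z))
t3 = Y ^ t2 = Y ^ (~(Y & (X ^ Z)))

Y ^ (~(Y & (X ^ Z)))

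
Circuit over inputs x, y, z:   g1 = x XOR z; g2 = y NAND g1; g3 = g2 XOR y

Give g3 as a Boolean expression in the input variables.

g1 = x XOR z
g2 = y NAND g1 = y NAND (x XOR z)
g3 = g2 XOR y = (y NAND (x XOR z)) XOR y

(y NAND (x XOR z)) XOR y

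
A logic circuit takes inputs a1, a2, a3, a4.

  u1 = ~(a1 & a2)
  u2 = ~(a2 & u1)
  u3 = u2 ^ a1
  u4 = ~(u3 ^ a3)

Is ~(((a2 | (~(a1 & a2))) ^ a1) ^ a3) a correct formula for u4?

u1 = ~(a1 & a2)
u2 = ~(a2 & u1) = ~(a2 & (~(a1 & a2)))
u3 = u2 ^ a1 = (~(a2 & (~(a1 & a2)))) ^ a1
u4 = ~(u3 ^ a3) = ~(((~(a2 & (~(a1 & a2)))) ^ a1) ^ a3)
At a1=0, a2=1, a3=0, a4=0: circuit gives 1, formula gives 0.

No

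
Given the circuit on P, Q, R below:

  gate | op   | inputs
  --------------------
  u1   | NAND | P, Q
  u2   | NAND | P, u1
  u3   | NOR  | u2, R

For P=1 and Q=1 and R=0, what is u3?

0

u1 = 1 NAND 1 = 0
u2 = 1 NAND 0 = 1
u3 = 1 NOR 0 = 0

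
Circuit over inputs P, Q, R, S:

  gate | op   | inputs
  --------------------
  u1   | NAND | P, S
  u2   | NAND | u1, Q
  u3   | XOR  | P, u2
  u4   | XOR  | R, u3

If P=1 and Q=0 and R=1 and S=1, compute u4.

u1 = 1 NAND 1 = 0
u2 = 0 NAND 0 = 1
u3 = 1 XOR 1 = 0
u4 = 1 XOR 0 = 1

1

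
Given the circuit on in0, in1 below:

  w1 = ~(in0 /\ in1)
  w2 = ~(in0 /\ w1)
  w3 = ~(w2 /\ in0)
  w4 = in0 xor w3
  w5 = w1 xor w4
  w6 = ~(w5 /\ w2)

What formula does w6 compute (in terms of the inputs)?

~(((~(in0 /\ in1)) xor (in0 xor (~((~(in0 /\ (~(in0 /\ in1)))) /\ in0)))) /\ (~(in0 /\ (~(in0 /\ in1)))))

w1 = ~(in0 /\ in1)
w2 = ~(in0 /\ w1) = ~(in0 /\ (~(in0 /\ in1)))
w3 = ~(w2 /\ in0) = ~((~(in0 /\ (~(in0 /\ in1)))) /\ in0)
w4 = in0 xor w3 = in0 xor (~((~(in0 /\ (~(in0 /\ in1)))) /\ in0))
w5 = w1 xor w4 = (~(in0 /\ in1)) xor (in0 xor (~((~(in0 /\ (~(in0 /\ in1)))) /\ in0)))
w6 = ~(w5 /\ w2) = ~(((~(in0 /\ in1)) xor (in0 xor (~((~(in0 /\ (~(in0 /\ in1)))) /\ in0)))) /\ (~(in0 /\ (~(in0 /\ in1)))))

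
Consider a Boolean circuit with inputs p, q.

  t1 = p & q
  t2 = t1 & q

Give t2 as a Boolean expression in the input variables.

t1 = p & q
t2 = t1 & q = (p & q) & q

(p & q) & q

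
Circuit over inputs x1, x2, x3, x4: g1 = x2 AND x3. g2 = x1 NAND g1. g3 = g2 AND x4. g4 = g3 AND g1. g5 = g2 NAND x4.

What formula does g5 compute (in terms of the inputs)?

(x1 NAND (x2 AND x3)) NAND x4

g1 = x2 AND x3
g2 = x1 NAND g1 = x1 NAND (x2 AND x3)
g5 = g2 NAND x4 = (x1 NAND (x2 AND x3)) NAND x4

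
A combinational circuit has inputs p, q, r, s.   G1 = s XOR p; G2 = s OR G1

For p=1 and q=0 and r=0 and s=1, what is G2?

1

G1 = 1 XOR 1 = 0
G2 = 1 OR 0 = 1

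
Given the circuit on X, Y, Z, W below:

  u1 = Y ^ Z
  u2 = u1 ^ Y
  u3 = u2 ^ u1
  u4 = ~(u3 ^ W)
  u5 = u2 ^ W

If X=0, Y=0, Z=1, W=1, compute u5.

u1 = 0 ^ 1 = 1
u2 = 1 ^ 0 = 1
u5 = 1 ^ 1 = 0

0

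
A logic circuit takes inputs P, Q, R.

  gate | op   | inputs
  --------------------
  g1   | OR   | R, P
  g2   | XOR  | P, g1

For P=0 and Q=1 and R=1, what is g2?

1

g1 = 1 OR 0 = 1
g2 = 0 XOR 1 = 1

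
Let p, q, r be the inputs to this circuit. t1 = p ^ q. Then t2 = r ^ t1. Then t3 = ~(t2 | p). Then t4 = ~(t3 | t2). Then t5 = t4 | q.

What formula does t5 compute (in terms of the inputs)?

(~((~((r ^ (p ^ q)) | p)) | (r ^ (p ^ q)))) | q

t1 = p ^ q
t2 = r ^ t1 = r ^ (p ^ q)
t3 = ~(t2 | p) = ~((r ^ (p ^ q)) | p)
t4 = ~(t3 | t2) = ~((~((r ^ (p ^ q)) | p)) | (r ^ (p ^ q)))
t5 = t4 | q = (~((~((r ^ (p ^ q)) | p)) | (r ^ (p ^ q)))) | q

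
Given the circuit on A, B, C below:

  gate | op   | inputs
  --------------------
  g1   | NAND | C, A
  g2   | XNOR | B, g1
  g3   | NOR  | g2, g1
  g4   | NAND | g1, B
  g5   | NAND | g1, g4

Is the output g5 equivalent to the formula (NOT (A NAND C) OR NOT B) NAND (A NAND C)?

Yes

g1 = C NAND A
g4 = g1 NAND B = (C NAND A) NAND B
g5 = g1 NAND g4 = (C NAND A) NAND ((C NAND A) NAND B)
At A=0, B=0, C=0: circuit gives 0, formula gives 0.
At A=0, B=1, C=0: circuit gives 1, formula gives 1.
Agrees on all 8 inputs.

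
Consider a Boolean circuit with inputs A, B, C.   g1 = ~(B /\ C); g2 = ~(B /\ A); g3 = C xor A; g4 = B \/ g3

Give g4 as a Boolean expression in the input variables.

g3 = C xor A
g4 = B \/ g3 = B \/ (C xor A)

B \/ (C xor A)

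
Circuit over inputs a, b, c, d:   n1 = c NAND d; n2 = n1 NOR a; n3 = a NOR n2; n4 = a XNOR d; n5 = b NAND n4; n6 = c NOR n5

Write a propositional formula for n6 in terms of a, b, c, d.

n4 = a XNOR d
n5 = b NAND n4 = b NAND (a XNOR d)
n6 = c NOR n5 = c NOR (b NAND (a XNOR d))

c NOR (b NAND (a XNOR d))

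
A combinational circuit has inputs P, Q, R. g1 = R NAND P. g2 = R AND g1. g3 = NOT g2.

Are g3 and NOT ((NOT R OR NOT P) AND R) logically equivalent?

g1 = R NAND P
g2 = R AND g1 = R AND (R NAND P)
g3 = NOT g2 = NOT (R AND (R NAND P))
At P=0, Q=0, R=1: circuit gives 0, formula gives 0.
At P=0, Q=0, R=0: circuit gives 1, formula gives 1.
Agrees on all 8 inputs.

Yes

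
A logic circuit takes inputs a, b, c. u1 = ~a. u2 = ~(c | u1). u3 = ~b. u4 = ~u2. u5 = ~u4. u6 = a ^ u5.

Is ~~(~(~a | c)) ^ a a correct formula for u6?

Yes

u1 = ~a
u2 = ~(c | u1) = ~(c | ~a)
u4 = ~u2 = ~(~(c | ~a))
u5 = ~u4 = ~~(~(c | ~a))
u6 = a ^ u5 = a ^ ~~(~(c | ~a))
At a=0, b=0, c=0: circuit gives 0, formula gives 0.
At a=1, b=0, c=1: circuit gives 1, formula gives 1.
Agrees on all 8 inputs.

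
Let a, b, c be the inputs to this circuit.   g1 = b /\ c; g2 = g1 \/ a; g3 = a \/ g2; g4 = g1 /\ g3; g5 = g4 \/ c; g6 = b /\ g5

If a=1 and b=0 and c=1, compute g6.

0

g1 = 0 /\ 1 = 0
g2 = 0 \/ 1 = 1
g3 = 1 \/ 1 = 1
g4 = 0 /\ 1 = 0
g5 = 0 \/ 1 = 1
g6 = 0 /\ 1 = 0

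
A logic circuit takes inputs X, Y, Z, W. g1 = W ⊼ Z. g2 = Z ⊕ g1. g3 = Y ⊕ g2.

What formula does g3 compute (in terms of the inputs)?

Y ⊕ (Z ⊕ (W ⊼ Z))

g1 = W ⊼ Z
g2 = Z ⊕ g1 = Z ⊕ (W ⊼ Z)
g3 = Y ⊕ g2 = Y ⊕ (Z ⊕ (W ⊼ Z))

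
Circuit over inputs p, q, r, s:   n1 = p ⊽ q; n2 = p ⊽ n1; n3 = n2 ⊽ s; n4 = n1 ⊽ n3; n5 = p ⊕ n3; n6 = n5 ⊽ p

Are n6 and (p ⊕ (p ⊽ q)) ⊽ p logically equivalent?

No

n1 = p ⊽ q
n2 = p ⊽ n1 = p ⊽ (p ⊽ q)
n3 = n2 ⊽ s = (p ⊽ (p ⊽ q)) ⊽ s
n5 = p ⊕ n3 = p ⊕ ((p ⊽ (p ⊽ q)) ⊽ s)
n6 = n5 ⊽ p = (p ⊕ ((p ⊽ (p ⊽ q)) ⊽ s)) ⊽ p
At p=0, q=0, r=0, s=1: circuit gives 1, formula gives 0.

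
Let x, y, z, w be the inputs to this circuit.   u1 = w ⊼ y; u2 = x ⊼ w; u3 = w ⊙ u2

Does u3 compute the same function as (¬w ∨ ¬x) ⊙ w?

u2 = x ⊼ w
u3 = w ⊙ u2 = w ⊙ (x ⊼ w)
At x=0, y=0, z=0, w=0: circuit gives 0, formula gives 0.
At x=0, y=0, z=0, w=1: circuit gives 1, formula gives 1.
Agrees on all 16 inputs.

Yes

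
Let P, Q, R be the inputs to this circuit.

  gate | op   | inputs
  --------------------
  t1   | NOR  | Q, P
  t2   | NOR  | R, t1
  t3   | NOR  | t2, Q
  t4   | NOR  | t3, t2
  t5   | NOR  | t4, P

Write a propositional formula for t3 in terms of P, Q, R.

t1 = Q NOR P
t2 = R NOR t1 = R NOR (Q NOR P)
t3 = t2 NOR Q = (R NOR (Q NOR P)) NOR Q

(R NOR (Q NOR P)) NOR Q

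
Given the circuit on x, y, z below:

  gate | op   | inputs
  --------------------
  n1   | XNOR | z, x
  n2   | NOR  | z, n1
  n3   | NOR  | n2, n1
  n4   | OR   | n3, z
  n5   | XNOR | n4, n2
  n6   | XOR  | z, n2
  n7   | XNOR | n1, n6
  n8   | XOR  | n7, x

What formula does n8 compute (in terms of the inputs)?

((z XNOR x) XNOR (z XOR (z NOR (z XNOR x)))) XOR x

n1 = z XNOR x
n2 = z NOR n1 = z NOR (z XNOR x)
n6 = z XOR n2 = z XOR (z NOR (z XNOR x))
n7 = n1 XNOR n6 = (z XNOR x) XNOR (z XOR (z NOR (z XNOR x)))
n8 = n7 XOR x = ((z XNOR x) XNOR (z XOR (z NOR (z XNOR x)))) XOR x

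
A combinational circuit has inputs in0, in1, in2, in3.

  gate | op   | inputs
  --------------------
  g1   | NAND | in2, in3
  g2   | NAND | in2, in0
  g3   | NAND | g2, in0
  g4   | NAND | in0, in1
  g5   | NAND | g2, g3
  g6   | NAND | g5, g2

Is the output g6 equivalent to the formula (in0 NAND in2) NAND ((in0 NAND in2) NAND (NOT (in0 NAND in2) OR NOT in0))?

Yes

g2 = in2 NAND in0
g3 = g2 NAND in0 = (in2 NAND in0) NAND in0
g5 = g2 NAND g3 = (in2 NAND in0) NAND ((in2 NAND in0) NAND in0)
g6 = g5 NAND g2 = ((in2 NAND in0) NAND ((in2 NAND in0) NAND in0)) NAND (in2 NAND in0)
At in0=1, in1=0, in2=0, in3=0: circuit gives 0, formula gives 0.
At in0=0, in1=0, in2=0, in3=0: circuit gives 1, formula gives 1.
Agrees on all 16 inputs.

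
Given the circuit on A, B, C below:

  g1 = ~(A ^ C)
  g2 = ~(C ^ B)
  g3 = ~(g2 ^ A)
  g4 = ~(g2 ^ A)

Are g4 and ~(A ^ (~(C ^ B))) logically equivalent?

g2 = ~(C ^ B)
g4 = ~(g2 ^ A) = ~((~(C ^ B)) ^ A)
At A=0, B=0, C=0: circuit gives 0, formula gives 0.
At A=0, B=0, C=1: circuit gives 1, formula gives 1.
Agrees on all 8 inputs.

Yes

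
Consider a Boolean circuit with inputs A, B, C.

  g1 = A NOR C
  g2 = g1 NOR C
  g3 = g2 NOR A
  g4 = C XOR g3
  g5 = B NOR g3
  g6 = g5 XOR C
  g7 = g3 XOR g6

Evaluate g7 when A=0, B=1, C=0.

g1 = 0 NOR 0 = 1
g2 = 1 NOR 0 = 0
g3 = 0 NOR 0 = 1
g5 = 1 NOR 1 = 0
g6 = 0 XOR 0 = 0
g7 = 1 XOR 0 = 1

1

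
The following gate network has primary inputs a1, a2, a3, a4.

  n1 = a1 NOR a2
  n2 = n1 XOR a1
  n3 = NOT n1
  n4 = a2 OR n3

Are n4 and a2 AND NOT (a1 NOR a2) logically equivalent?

n1 = a1 NOR a2
n3 = NOT n1 = NOT (a1 NOR a2)
n4 = a2 OR n3 = a2 OR NOT (a1 NOR a2)
At a1=1, a2=0, a3=0, a4=0: circuit gives 1, formula gives 0.

No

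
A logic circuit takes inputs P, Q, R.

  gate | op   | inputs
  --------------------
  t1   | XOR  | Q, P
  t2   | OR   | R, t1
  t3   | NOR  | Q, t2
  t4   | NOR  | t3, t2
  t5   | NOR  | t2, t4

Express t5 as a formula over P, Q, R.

(R OR (Q XOR P)) NOR ((Q NOR (R OR (Q XOR P))) NOR (R OR (Q XOR P)))

t1 = Q XOR P
t2 = R OR t1 = R OR (Q XOR P)
t3 = Q NOR t2 = Q NOR (R OR (Q XOR P))
t4 = t3 NOR t2 = (Q NOR (R OR (Q XOR P))) NOR (R OR (Q XOR P))
t5 = t2 NOR t4 = (R OR (Q XOR P)) NOR ((Q NOR (R OR (Q XOR P))) NOR (R OR (Q XOR P)))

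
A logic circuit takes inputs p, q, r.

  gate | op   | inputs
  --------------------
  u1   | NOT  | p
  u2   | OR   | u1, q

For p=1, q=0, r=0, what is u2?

u1 = NOT 1 = 0
u2 = 0 OR 0 = 0

0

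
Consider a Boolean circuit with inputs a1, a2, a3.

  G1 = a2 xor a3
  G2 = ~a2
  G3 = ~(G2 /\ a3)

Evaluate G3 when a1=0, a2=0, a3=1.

G2 = ~0 = 1
G3 = ~(1 /\ 1) = 0

0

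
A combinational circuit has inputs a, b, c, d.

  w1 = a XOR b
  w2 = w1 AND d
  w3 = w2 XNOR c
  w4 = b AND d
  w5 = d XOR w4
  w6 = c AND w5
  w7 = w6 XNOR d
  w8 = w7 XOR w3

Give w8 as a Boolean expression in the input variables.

((c AND (d XOR (b AND d))) XNOR d) XOR (((a XOR b) AND d) XNOR c)

w1 = a XOR b
w2 = w1 AND d = (a XOR b) AND d
w3 = w2 XNOR c = ((a XOR b) AND d) XNOR c
w4 = b AND d
w5 = d XOR w4 = d XOR (b AND d)
w6 = c AND w5 = c AND (d XOR (b AND d))
w7 = w6 XNOR d = (c AND (d XOR (b AND d))) XNOR d
w8 = w7 XOR w3 = ((c AND (d XOR (b AND d))) XNOR d) XOR (((a XOR b) AND d) XNOR c)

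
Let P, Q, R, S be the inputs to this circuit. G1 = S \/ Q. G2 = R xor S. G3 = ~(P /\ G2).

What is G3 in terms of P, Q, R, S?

~(P /\ (R xor S))

G2 = R xor S
G3 = ~(P /\ G2) = ~(P /\ (R xor S))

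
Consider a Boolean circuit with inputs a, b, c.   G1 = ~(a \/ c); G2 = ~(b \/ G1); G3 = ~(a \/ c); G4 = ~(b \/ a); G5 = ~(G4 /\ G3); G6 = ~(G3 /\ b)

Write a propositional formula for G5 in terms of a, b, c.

~((~(b \/ a)) /\ (~(a \/ c)))

G3 = ~(a \/ c)
G4 = ~(b \/ a)
G5 = ~(G4 /\ G3) = ~((~(b \/ a)) /\ (~(a \/ c)))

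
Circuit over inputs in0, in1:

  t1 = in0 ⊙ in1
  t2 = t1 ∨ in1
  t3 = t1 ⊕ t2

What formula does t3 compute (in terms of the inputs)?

t1 = in0 ⊙ in1
t2 = t1 ∨ in1 = (in0 ⊙ in1) ∨ in1
t3 = t1 ⊕ t2 = (in0 ⊙ in1) ⊕ ((in0 ⊙ in1) ∨ in1)

(in0 ⊙ in1) ⊕ ((in0 ⊙ in1) ∨ in1)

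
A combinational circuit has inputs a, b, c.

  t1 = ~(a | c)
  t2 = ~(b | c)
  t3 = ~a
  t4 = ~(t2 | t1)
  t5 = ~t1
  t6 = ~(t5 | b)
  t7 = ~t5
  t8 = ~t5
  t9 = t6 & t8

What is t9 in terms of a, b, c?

(~(~(~(a | c)) | b)) & ~~(~(a | c))

t1 = ~(a | c)
t5 = ~t1 = ~(~(a | c))
t6 = ~(t5 | b) = ~(~(~(a | c)) | b)
t8 = ~t5 = ~~(~(a | c))
t9 = t6 & t8 = (~(~(~(a | c)) | b)) & ~~(~(a | c))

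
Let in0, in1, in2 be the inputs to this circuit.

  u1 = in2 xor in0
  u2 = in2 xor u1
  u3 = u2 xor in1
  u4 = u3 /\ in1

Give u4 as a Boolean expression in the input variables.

((in2 xor (in2 xor in0)) xor in1) /\ in1

u1 = in2 xor in0
u2 = in2 xor u1 = in2 xor (in2 xor in0)
u3 = u2 xor in1 = (in2 xor (in2 xor in0)) xor in1
u4 = u3 /\ in1 = ((in2 xor (in2 xor in0)) xor in1) /\ in1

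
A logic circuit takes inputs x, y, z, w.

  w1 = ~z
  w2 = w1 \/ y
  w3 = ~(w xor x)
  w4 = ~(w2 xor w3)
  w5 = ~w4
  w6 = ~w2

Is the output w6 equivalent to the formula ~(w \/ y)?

w1 = ~z
w2 = w1 \/ y = ~z \/ y
w6 = ~w2 = ~(~z \/ y)
At x=0, y=0, z=0, w=0: circuit gives 0, formula gives 1.

No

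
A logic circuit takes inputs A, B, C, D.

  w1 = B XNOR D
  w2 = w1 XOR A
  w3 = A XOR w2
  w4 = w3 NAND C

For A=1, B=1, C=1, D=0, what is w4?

1

w1 = 1 XNOR 0 = 0
w2 = 0 XOR 1 = 1
w3 = 1 XOR 1 = 0
w4 = 0 NAND 1 = 1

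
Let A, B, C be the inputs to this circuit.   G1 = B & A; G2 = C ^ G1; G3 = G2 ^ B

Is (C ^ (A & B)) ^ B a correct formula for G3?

Yes

G1 = B & A
G2 = C ^ G1 = C ^ (B & A)
G3 = G2 ^ B = (C ^ (B & A)) ^ B
At A=0, B=0, C=0: circuit gives 0, formula gives 0.
At A=0, B=0, C=1: circuit gives 1, formula gives 1.
Agrees on all 8 inputs.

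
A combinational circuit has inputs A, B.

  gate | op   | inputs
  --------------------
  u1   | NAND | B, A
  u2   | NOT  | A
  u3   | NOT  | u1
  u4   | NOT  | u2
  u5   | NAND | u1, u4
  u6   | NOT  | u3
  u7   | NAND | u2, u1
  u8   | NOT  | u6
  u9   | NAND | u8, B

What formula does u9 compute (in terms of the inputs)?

NOT NOT NOT (B NAND A) NAND B

u1 = B NAND A
u3 = NOT u1 = NOT (B NAND A)
u6 = NOT u3 = NOT NOT (B NAND A)
u8 = NOT u6 = NOT NOT NOT (B NAND A)
u9 = u8 NAND B = NOT NOT NOT (B NAND A) NAND B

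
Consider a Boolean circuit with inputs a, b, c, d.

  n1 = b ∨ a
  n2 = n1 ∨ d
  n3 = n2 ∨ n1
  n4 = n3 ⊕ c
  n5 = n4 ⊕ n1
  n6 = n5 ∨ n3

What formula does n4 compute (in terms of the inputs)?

n1 = b ∨ a
n2 = n1 ∨ d = (b ∨ a) ∨ d
n3 = n2 ∨ n1 = ((b ∨ a) ∨ d) ∨ (b ∨ a)
n4 = n3 ⊕ c = (((b ∨ a) ∨ d) ∨ (b ∨ a)) ⊕ c

(((b ∨ a) ∨ d) ∨ (b ∨ a)) ⊕ c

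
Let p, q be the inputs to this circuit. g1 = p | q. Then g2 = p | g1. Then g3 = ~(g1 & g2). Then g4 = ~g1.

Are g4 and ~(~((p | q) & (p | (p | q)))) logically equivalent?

No

g1 = p | q
g4 = ~g1 = ~(p | q)
At p=0, q=0: circuit gives 1, formula gives 0.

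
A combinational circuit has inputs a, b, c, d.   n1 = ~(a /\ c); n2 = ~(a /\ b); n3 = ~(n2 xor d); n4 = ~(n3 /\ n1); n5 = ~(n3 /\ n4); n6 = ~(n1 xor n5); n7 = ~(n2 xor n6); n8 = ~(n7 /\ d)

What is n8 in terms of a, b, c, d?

~((~((~(a /\ b)) xor (~((~(a /\ c)) xor (~((~((~(a /\ b)) xor d)) /\ (~((~((~(a /\ b)) xor d)) /\ (~(a /\ c)))))))))) /\ d)

n1 = ~(a /\ c)
n2 = ~(a /\ b)
n3 = ~(n2 xor d) = ~((~(a /\ b)) xor d)
n4 = ~(n3 /\ n1) = ~((~((~(a /\ b)) xor d)) /\ (~(a /\ c)))
n5 = ~(n3 /\ n4) = ~((~((~(a /\ b)) xor d)) /\ (~((~((~(a /\ b)) xor d)) /\ (~(a /\ c)))))
n6 = ~(n1 xor n5) = ~((~(a /\ c)) xor (~((~((~(a /\ b)) xor d)) /\ (~((~((~(a /\ b)) xor d)) /\ (~(a /\ c)))))))
n7 = ~(n2 xor n6) = ~((~(a /\ b)) xor (~((~(a /\ c)) xor (~((~((~(a /\ b)) xor d)) /\ (~((~((~(a /\ b)) xor d)) /\ (~(a /\ c)))))))))
n8 = ~(n7 /\ d) = ~((~((~(a /\ b)) xor (~((~(a /\ c)) xor (~((~((~(a /\ b)) xor d)) /\ (~((~((~(a /\ b)) xor d)) /\ (~(a /\ c)))))))))) /\ d)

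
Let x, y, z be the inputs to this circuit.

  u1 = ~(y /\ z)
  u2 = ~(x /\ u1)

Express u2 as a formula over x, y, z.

~(x /\ (~(y /\ z)))

u1 = ~(y /\ z)
u2 = ~(x /\ u1) = ~(x /\ (~(y /\ z)))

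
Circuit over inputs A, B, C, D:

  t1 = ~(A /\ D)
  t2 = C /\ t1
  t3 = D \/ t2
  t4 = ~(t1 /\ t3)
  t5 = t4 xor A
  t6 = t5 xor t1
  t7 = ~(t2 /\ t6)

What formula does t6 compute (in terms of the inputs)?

t1 = ~(A /\ D)
t2 = C /\ t1 = C /\ (~(A /\ D))
t3 = D \/ t2 = D \/ (C /\ (~(A /\ D)))
t4 = ~(t1 /\ t3) = ~((~(A /\ D)) /\ (D \/ (C /\ (~(A /\ D)))))
t5 = t4 xor A = (~((~(A /\ D)) /\ (D \/ (C /\ (~(A /\ D)))))) xor A
t6 = t5 xor t1 = ((~((~(A /\ D)) /\ (D \/ (C /\ (~(A /\ D)))))) xor A) xor (~(A /\ D))

((~((~(A /\ D)) /\ (D \/ (C /\ (~(A /\ D)))))) xor A) xor (~(A /\ D))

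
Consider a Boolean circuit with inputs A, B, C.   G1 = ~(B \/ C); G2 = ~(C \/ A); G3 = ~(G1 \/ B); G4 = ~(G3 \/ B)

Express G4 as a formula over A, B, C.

~((~((~(B \/ C)) \/ B)) \/ B)

G1 = ~(B \/ C)
G3 = ~(G1 \/ B) = ~((~(B \/ C)) \/ B)
G4 = ~(G3 \/ B) = ~((~((~(B \/ C)) \/ B)) \/ B)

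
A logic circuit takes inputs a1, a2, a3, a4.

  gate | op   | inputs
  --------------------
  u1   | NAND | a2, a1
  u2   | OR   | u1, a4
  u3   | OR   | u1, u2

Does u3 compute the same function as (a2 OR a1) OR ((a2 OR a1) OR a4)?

u1 = a2 NAND a1
u2 = u1 OR a4 = (a2 NAND a1) OR a4
u3 = u1 OR u2 = (a2 NAND a1) OR ((a2 NAND a1) OR a4)
At a1=0, a2=0, a3=0, a4=0: circuit gives 1, formula gives 0.

No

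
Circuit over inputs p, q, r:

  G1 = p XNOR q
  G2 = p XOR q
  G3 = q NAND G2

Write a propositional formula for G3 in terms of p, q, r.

q NAND (p XOR q)

G2 = p XOR q
G3 = q NAND G2 = q NAND (p XOR q)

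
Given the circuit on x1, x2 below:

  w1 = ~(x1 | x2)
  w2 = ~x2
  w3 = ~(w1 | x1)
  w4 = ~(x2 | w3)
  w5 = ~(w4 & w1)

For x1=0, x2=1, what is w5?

1

w1 = ~(0 | 1) = 0
w3 = ~(0 | 0) = 1
w4 = ~(1 | 1) = 0
w5 = ~(0 & 0) = 1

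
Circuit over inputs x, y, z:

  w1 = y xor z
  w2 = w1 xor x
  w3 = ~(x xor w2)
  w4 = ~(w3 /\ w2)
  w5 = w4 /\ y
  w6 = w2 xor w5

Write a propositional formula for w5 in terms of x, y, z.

(~((~(x xor ((y xor z) xor x))) /\ ((y xor z) xor x))) /\ y

w1 = y xor z
w2 = w1 xor x = (y xor z) xor x
w3 = ~(x xor w2) = ~(x xor ((y xor z) xor x))
w4 = ~(w3 /\ w2) = ~((~(x xor ((y xor z) xor x))) /\ ((y xor z) xor x))
w5 = w4 /\ y = (~((~(x xor ((y xor z) xor x))) /\ ((y xor z) xor x))) /\ y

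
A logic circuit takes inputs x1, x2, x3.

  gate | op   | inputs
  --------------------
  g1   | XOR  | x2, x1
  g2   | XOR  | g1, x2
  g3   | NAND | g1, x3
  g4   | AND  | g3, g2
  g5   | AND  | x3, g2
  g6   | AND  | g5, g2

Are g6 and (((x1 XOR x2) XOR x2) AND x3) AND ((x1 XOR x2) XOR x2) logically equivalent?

Yes

g1 = x2 XOR x1
g2 = g1 XOR x2 = (x2 XOR x1) XOR x2
g5 = x3 AND g2 = x3 AND ((x2 XOR x1) XOR x2)
g6 = g5 AND g2 = (x3 AND ((x2 XOR x1) XOR x2)) AND ((x2 XOR x1) XOR x2)
At x1=0, x2=0, x3=0: circuit gives 0, formula gives 0.
At x1=1, x2=0, x3=1: circuit gives 1, formula gives 1.
Agrees on all 8 inputs.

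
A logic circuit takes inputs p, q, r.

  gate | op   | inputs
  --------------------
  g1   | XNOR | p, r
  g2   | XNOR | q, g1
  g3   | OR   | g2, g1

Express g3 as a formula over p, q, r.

g1 = p XNOR r
g2 = q XNOR g1 = q XNOR (p XNOR r)
g3 = g2 OR g1 = (q XNOR (p XNOR r)) OR (p XNOR r)

(q XNOR (p XNOR r)) OR (p XNOR r)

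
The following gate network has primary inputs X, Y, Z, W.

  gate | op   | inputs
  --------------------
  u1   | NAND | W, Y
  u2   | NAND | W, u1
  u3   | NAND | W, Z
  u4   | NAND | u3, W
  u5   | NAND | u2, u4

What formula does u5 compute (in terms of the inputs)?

u1 = W NAND Y
u2 = W NAND u1 = W NAND (W NAND Y)
u3 = W NAND Z
u4 = u3 NAND W = (W NAND Z) NAND W
u5 = u2 NAND u4 = (W NAND (W NAND Y)) NAND ((W NAND Z) NAND W)

(W NAND (W NAND Y)) NAND ((W NAND Z) NAND W)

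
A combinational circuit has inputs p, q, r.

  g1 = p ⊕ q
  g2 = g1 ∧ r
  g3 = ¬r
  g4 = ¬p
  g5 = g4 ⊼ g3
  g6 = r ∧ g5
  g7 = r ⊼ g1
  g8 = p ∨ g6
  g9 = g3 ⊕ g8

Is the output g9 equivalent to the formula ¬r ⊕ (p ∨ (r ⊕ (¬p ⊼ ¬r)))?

g3 = ¬r
g4 = ¬p
g5 = g4 ⊼ g3 = ¬p ⊼ ¬r
g6 = r ∧ g5 = r ∧ (¬p ⊼ ¬r)
g8 = p ∨ g6 = p ∨ (r ∧ (¬p ⊼ ¬r))
g9 = g3 ⊕ g8 = ¬r ⊕ (p ∨ (r ∧ (¬p ⊼ ¬r)))
At p=0, q=0, r=1: circuit gives 1, formula gives 0.

No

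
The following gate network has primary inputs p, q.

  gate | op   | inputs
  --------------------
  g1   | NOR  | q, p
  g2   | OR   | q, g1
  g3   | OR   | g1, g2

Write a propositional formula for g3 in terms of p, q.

g1 = q NOR p
g2 = q OR g1 = q OR (q NOR p)
g3 = g1 OR g2 = (q NOR p) OR (q OR (q NOR p))

(q NOR p) OR (q OR (q NOR p))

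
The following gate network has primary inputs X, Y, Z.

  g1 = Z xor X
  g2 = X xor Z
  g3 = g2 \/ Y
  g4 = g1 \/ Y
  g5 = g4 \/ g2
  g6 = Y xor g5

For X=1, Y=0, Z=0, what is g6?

1

g1 = 0 xor 1 = 1
g2 = 1 xor 0 = 1
g4 = 1 \/ 0 = 1
g5 = 1 \/ 1 = 1
g6 = 0 xor 1 = 1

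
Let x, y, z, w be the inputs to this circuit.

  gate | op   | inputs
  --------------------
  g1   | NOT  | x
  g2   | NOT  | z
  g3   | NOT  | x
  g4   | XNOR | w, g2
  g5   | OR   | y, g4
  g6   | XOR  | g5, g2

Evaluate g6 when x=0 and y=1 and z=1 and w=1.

g2 = NOT 1 = 0
g4 = 1 XNOR 0 = 0
g5 = 1 OR 0 = 1
g6 = 1 XOR 0 = 1

1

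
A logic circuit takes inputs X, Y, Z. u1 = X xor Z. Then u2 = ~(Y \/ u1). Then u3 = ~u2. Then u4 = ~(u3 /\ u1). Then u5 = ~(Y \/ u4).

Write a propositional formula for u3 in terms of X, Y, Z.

u1 = X xor Z
u2 = ~(Y \/ u1) = ~(Y \/ (X xor Z))
u3 = ~u2 = ~(~(Y \/ (X xor Z)))

~(~(Y \/ (X xor Z)))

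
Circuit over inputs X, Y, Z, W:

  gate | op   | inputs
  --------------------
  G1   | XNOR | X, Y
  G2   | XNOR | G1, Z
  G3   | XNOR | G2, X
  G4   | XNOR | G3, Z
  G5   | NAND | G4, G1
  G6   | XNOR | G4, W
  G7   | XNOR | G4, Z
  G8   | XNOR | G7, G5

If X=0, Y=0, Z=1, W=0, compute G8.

G1 = 0 XNOR 0 = 1
G2 = 1 XNOR 1 = 1
G3 = 1 XNOR 0 = 0
G4 = 0 XNOR 1 = 0
G5 = 0 NAND 1 = 1
G7 = 0 XNOR 1 = 0
G8 = 0 XNOR 1 = 0

0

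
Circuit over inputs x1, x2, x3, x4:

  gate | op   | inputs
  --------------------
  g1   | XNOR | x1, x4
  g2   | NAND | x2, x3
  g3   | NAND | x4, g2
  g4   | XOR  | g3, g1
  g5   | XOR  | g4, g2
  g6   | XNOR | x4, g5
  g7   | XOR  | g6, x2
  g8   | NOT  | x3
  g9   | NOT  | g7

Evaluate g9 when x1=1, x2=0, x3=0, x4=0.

0

g1 = 1 XNOR 0 = 0
g2 = 0 NAND 0 = 1
g3 = 0 NAND 1 = 1
g4 = 1 XOR 0 = 1
g5 = 1 XOR 1 = 0
g6 = 0 XNOR 0 = 1
g7 = 1 XOR 0 = 1
g9 = NOT 1 = 0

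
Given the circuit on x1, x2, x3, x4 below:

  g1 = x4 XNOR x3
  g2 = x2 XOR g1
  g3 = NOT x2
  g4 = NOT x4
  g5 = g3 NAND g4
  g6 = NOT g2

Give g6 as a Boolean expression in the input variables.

NOT (x2 XOR (x4 XNOR x3))

g1 = x4 XNOR x3
g2 = x2 XOR g1 = x2 XOR (x4 XNOR x3)
g6 = NOT g2 = NOT (x2 XOR (x4 XNOR x3))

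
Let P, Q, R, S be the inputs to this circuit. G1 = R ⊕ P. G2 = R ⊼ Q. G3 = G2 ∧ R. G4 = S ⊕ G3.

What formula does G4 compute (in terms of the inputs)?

G2 = R ⊼ Q
G3 = G2 ∧ R = (R ⊼ Q) ∧ R
G4 = S ⊕ G3 = S ⊕ ((R ⊼ Q) ∧ R)

S ⊕ ((R ⊼ Q) ∧ R)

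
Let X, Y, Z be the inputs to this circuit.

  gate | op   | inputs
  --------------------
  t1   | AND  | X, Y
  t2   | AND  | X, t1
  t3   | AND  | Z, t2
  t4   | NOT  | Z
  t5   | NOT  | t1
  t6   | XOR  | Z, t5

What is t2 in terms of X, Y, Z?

t1 = X AND Y
t2 = X AND t1 = X AND (X AND Y)

X AND (X AND Y)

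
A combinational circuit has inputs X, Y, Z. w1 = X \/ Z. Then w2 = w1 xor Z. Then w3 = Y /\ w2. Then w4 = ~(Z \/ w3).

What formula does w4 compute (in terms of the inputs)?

~(Z \/ (Y /\ ((X \/ Z) xor Z)))

w1 = X \/ Z
w2 = w1 xor Z = (X \/ Z) xor Z
w3 = Y /\ w2 = Y /\ ((X \/ Z) xor Z)
w4 = ~(Z \/ w3) = ~(Z \/ (Y /\ ((X \/ Z) xor Z)))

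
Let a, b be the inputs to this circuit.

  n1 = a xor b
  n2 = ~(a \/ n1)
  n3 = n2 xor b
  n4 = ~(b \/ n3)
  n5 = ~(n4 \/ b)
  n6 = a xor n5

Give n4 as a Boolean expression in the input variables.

~(b \/ ((~(a \/ (a xor b))) xor b))

n1 = a xor b
n2 = ~(a \/ n1) = ~(a \/ (a xor b))
n3 = n2 xor b = (~(a \/ (a xor b))) xor b
n4 = ~(b \/ n3) = ~(b \/ ((~(a \/ (a xor b))) xor b))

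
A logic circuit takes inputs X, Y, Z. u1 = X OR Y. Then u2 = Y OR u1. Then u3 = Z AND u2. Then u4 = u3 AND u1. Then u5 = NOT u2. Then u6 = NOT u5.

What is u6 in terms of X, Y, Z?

u1 = X OR Y
u2 = Y OR u1 = Y OR (X OR Y)
u5 = NOT u2 = NOT (Y OR (X OR Y))
u6 = NOT u5 = NOT NOT (Y OR (X OR Y))

NOT NOT (Y OR (X OR Y))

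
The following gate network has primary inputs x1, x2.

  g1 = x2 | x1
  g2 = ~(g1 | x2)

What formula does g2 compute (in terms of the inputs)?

g1 = x2 | x1
g2 = ~(g1 | x2) = ~((x2 | x1) | x2)

~((x2 | x1) | x2)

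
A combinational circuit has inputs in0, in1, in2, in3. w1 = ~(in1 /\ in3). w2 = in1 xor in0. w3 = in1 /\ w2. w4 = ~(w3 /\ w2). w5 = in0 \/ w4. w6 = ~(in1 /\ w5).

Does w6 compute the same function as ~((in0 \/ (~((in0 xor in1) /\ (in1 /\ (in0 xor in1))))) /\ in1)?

Yes

w2 = in1 xor in0
w3 = in1 /\ w2 = in1 /\ (in1 xor in0)
w4 = ~(w3 /\ w2) = ~((in1 /\ (in1 xor in0)) /\ (in1 xor in0))
w5 = in0 \/ w4 = in0 \/ (~((in1 /\ (in1 xor in0)) /\ (in1 xor in0)))
w6 = ~(in1 /\ w5) = ~(in1 /\ (in0 \/ (~((in1 /\ (in1 xor in0)) /\ (in1 xor in0)))))
At in0=1, in1=1, in2=0, in3=0: circuit gives 0, formula gives 0.
At in0=0, in1=0, in2=0, in3=0: circuit gives 1, formula gives 1.
Agrees on all 16 inputs.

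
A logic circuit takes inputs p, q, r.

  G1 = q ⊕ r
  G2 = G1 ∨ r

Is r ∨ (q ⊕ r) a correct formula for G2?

G1 = q ⊕ r
G2 = G1 ∨ r = (q ⊕ r) ∨ r
At p=0, q=0, r=0: circuit gives 0, formula gives 0.
At p=0, q=0, r=1: circuit gives 1, formula gives 1.
Agrees on all 8 inputs.

Yes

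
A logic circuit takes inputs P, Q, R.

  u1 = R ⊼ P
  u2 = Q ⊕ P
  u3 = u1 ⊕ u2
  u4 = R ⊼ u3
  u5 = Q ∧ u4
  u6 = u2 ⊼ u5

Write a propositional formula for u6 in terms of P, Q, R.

(Q ⊕ P) ⊼ (Q ∧ (R ⊼ ((R ⊼ P) ⊕ (Q ⊕ P))))

u1 = R ⊼ P
u2 = Q ⊕ P
u3 = u1 ⊕ u2 = (R ⊼ P) ⊕ (Q ⊕ P)
u4 = R ⊼ u3 = R ⊼ ((R ⊼ P) ⊕ (Q ⊕ P))
u5 = Q ∧ u4 = Q ∧ (R ⊼ ((R ⊼ P) ⊕ (Q ⊕ P)))
u6 = u2 ⊼ u5 = (Q ⊕ P) ⊼ (Q ∧ (R ⊼ ((R ⊼ P) ⊕ (Q ⊕ P))))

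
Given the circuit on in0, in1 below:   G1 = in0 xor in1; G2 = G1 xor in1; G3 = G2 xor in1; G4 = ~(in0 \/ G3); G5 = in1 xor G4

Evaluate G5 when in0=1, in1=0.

0

G1 = 1 xor 0 = 1
G2 = 1 xor 0 = 1
G3 = 1 xor 0 = 1
G4 = ~(1 \/ 1) = 0
G5 = 0 xor 0 = 0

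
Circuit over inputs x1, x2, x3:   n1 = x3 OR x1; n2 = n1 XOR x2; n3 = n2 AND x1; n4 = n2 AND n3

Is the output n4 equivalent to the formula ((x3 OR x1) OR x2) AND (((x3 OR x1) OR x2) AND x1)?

No

n1 = x3 OR x1
n2 = n1 XOR x2 = (x3 OR x1) XOR x2
n3 = n2 AND x1 = ((x3 OR x1) XOR x2) AND x1
n4 = n2 AND n3 = ((x3 OR x1) XOR x2) AND (((x3 OR x1) XOR x2) AND x1)
At x1=1, x2=1, x3=0: circuit gives 0, formula gives 1.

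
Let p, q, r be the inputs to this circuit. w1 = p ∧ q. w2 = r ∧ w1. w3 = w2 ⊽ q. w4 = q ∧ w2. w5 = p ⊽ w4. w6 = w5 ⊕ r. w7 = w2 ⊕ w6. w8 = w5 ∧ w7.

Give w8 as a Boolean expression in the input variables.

(p ⊽ (q ∧ (r ∧ (p ∧ q)))) ∧ ((r ∧ (p ∧ q)) ⊕ ((p ⊽ (q ∧ (r ∧ (p ∧ q)))) ⊕ r))

w1 = p ∧ q
w2 = r ∧ w1 = r ∧ (p ∧ q)
w4 = q ∧ w2 = q ∧ (r ∧ (p ∧ q))
w5 = p ⊽ w4 = p ⊽ (q ∧ (r ∧ (p ∧ q)))
w6 = w5 ⊕ r = (p ⊽ (q ∧ (r ∧ (p ∧ q)))) ⊕ r
w7 = w2 ⊕ w6 = (r ∧ (p ∧ q)) ⊕ ((p ⊽ (q ∧ (r ∧ (p ∧ q)))) ⊕ r)
w8 = w5 ∧ w7 = (p ⊽ (q ∧ (r ∧ (p ∧ q)))) ∧ ((r ∧ (p ∧ q)) ⊕ ((p ⊽ (q ∧ (r ∧ (p ∧ q)))) ⊕ r))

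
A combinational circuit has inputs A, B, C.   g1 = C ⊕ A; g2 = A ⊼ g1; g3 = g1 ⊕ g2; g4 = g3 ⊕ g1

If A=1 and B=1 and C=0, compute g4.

0

g1 = 0 ⊕ 1 = 1
g2 = 1 ⊼ 1 = 0
g3 = 1 ⊕ 0 = 1
g4 = 1 ⊕ 1 = 0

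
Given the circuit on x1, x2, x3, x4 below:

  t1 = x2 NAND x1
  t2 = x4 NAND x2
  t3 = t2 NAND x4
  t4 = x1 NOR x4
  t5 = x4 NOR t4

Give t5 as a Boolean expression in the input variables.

t4 = x1 NOR x4
t5 = x4 NOR t4 = x4 NOR (x1 NOR x4)

x4 NOR (x1 NOR x4)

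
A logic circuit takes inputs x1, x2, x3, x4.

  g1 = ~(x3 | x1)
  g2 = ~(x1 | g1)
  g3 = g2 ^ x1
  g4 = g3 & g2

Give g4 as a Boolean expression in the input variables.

((~(x1 | (~(x3 | x1)))) ^ x1) & (~(x1 | (~(x3 | x1))))

g1 = ~(x3 | x1)
g2 = ~(x1 | g1) = ~(x1 | (~(x3 | x1)))
g3 = g2 ^ x1 = (~(x1 | (~(x3 | x1)))) ^ x1
g4 = g3 & g2 = ((~(x1 | (~(x3 | x1)))) ^ x1) & (~(x1 | (~(x3 | x1))))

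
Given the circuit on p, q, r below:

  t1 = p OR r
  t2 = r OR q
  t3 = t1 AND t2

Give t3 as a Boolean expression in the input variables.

(p OR r) AND (r OR q)

t1 = p OR r
t2 = r OR q
t3 = t1 AND t2 = (p OR r) AND (r OR q)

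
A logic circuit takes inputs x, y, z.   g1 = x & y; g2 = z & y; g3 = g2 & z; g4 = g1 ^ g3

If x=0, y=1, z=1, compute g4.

1

g1 = 0 & 1 = 0
g2 = 1 & 1 = 1
g3 = 1 & 1 = 1
g4 = 0 ^ 1 = 1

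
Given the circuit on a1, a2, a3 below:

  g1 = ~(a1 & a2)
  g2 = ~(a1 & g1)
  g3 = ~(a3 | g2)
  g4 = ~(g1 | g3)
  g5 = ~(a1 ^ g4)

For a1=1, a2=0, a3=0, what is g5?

g1 = ~(1 & 0) = 1
g2 = ~(1 & 1) = 0
g3 = ~(0 | 0) = 1
g4 = ~(1 | 1) = 0
g5 = ~(1 ^ 0) = 0

0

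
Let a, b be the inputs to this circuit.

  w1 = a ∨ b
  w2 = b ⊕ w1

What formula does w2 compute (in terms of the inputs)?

w1 = a ∨ b
w2 = b ⊕ w1 = b ⊕ (a ∨ b)

b ⊕ (a ∨ b)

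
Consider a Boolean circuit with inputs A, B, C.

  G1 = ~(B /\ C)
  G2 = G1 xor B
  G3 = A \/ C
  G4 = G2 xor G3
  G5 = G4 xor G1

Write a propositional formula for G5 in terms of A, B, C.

(((~(B /\ C)) xor B) xor (A \/ C)) xor (~(B /\ C))

G1 = ~(B /\ C)
G2 = G1 xor B = (~(B /\ C)) xor B
G3 = A \/ C
G4 = G2 xor G3 = ((~(B /\ C)) xor B) xor (A \/ C)
G5 = G4 xor G1 = (((~(B /\ C)) xor B) xor (A \/ C)) xor (~(B /\ C))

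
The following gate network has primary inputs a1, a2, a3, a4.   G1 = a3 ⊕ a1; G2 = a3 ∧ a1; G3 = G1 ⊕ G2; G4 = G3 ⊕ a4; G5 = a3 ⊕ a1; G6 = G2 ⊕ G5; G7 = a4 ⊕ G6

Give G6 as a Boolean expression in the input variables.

G2 = a3 ∧ a1
G5 = a3 ⊕ a1
G6 = G2 ⊕ G5 = (a3 ∧ a1) ⊕ (a3 ⊕ a1)

(a3 ∧ a1) ⊕ (a3 ⊕ a1)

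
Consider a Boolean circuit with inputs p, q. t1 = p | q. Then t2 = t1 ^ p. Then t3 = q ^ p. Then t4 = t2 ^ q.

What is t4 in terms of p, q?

((p | q) ^ p) ^ q

t1 = p | q
t2 = t1 ^ p = (p | q) ^ p
t4 = t2 ^ q = ((p | q) ^ p) ^ q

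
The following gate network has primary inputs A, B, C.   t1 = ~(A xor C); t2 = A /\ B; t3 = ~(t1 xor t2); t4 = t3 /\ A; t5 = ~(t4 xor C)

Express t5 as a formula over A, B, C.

t1 = ~(A xor C)
t2 = A /\ B
t3 = ~(t1 xor t2) = ~((~(A xor C)) xor (A /\ B))
t4 = t3 /\ A = (~((~(A xor C)) xor (A /\ B))) /\ A
t5 = ~(t4 xor C) = ~(((~((~(A xor C)) xor (A /\ B))) /\ A) xor C)

~(((~((~(A xor C)) xor (A /\ B))) /\ A) xor C)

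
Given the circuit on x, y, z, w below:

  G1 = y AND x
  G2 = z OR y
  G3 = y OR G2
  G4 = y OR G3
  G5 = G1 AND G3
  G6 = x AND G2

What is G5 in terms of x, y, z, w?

(y AND x) AND (y OR (z OR y))

G1 = y AND x
G2 = z OR y
G3 = y OR G2 = y OR (z OR y)
G5 = G1 AND G3 = (y AND x) AND (y OR (z OR y))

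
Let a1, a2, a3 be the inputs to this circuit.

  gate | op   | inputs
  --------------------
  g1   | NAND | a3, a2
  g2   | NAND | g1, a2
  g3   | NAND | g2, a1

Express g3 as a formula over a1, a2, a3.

g1 = a3 NAND a2
g2 = g1 NAND a2 = (a3 NAND a2) NAND a2
g3 = g2 NAND a1 = ((a3 NAND a2) NAND a2) NAND a1

((a3 NAND a2) NAND a2) NAND a1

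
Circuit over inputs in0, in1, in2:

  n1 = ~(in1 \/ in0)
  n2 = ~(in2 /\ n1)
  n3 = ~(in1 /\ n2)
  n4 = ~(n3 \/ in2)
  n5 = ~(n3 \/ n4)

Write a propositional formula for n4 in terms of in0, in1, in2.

n1 = ~(in1 \/ in0)
n2 = ~(in2 /\ n1) = ~(in2 /\ (~(in1 \/ in0)))
n3 = ~(in1 /\ n2) = ~(in1 /\ (~(in2 /\ (~(in1 \/ in0)))))
n4 = ~(n3 \/ in2) = ~((~(in1 /\ (~(in2 /\ (~(in1 \/ in0)))))) \/ in2)

~((~(in1 /\ (~(in2 /\ (~(in1 \/ in0)))))) \/ in2)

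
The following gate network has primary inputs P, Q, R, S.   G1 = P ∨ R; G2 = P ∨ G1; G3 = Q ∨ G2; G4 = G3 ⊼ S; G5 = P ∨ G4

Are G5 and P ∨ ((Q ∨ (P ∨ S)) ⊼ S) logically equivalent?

No

G1 = P ∨ R
G2 = P ∨ G1 = P ∨ (P ∨ R)
G3 = Q ∨ G2 = Q ∨ (P ∨ (P ∨ R))
G4 = G3 ⊼ S = (Q ∨ (P ∨ (P ∨ R))) ⊼ S
G5 = P ∨ G4 = P ∨ ((Q ∨ (P ∨ (P ∨ R))) ⊼ S)
At P=0, Q=0, R=0, S=1: circuit gives 1, formula gives 0.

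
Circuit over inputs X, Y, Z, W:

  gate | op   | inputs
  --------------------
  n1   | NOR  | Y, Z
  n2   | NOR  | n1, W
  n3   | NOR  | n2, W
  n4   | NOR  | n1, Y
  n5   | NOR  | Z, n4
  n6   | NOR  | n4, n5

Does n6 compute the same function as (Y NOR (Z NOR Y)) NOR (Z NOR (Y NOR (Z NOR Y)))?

Yes

n1 = Y NOR Z
n4 = n1 NOR Y = (Y NOR Z) NOR Y
n5 = Z NOR n4 = Z NOR ((Y NOR Z) NOR Y)
n6 = n4 NOR n5 = ((Y NOR Z) NOR Y) NOR (Z NOR ((Y NOR Z) NOR Y))
At X=0, Y=0, Z=0, W=0: circuit gives 0, formula gives 0.
At X=0, Y=1, Z=1, W=0: circuit gives 1, formula gives 1.
Agrees on all 16 inputs.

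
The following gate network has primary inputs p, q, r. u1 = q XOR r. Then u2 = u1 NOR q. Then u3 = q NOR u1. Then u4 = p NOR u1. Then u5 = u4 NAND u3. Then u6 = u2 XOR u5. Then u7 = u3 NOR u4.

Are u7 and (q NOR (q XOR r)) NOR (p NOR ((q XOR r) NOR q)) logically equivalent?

No

u1 = q XOR r
u3 = q NOR u1 = q NOR (q XOR r)
u4 = p NOR u1 = p NOR (q XOR r)
u7 = u3 NOR u4 = (q NOR (q XOR r)) NOR (p NOR (q XOR r))
At p=0, q=0, r=1: circuit gives 1, formula gives 0.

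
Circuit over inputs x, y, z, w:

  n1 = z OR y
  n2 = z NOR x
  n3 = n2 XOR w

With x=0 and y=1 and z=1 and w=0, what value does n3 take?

0

n2 = 1 NOR 0 = 0
n3 = 0 XOR 0 = 0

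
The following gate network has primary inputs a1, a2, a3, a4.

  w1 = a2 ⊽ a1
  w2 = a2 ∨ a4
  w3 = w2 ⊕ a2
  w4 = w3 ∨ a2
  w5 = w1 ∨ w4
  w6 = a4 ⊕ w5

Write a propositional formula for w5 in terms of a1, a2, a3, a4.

(a2 ⊽ a1) ∨ (((a2 ∨ a4) ⊕ a2) ∨ a2)

w1 = a2 ⊽ a1
w2 = a2 ∨ a4
w3 = w2 ⊕ a2 = (a2 ∨ a4) ⊕ a2
w4 = w3 ∨ a2 = ((a2 ∨ a4) ⊕ a2) ∨ a2
w5 = w1 ∨ w4 = (a2 ⊽ a1) ∨ (((a2 ∨ a4) ⊕ a2) ∨ a2)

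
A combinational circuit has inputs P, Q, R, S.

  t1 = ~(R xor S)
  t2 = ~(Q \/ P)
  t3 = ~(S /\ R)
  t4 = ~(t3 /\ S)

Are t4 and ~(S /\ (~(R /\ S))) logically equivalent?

t3 = ~(S /\ R)
t4 = ~(t3 /\ S) = ~((~(S /\ R)) /\ S)
At P=0, Q=0, R=0, S=1: circuit gives 0, formula gives 0.
At P=0, Q=0, R=0, S=0: circuit gives 1, formula gives 1.
Agrees on all 16 inputs.

Yes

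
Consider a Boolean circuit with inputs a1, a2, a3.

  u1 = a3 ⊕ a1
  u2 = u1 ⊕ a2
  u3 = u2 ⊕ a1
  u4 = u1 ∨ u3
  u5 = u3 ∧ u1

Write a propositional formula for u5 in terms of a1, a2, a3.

(((a3 ⊕ a1) ⊕ a2) ⊕ a1) ∧ (a3 ⊕ a1)

u1 = a3 ⊕ a1
u2 = u1 ⊕ a2 = (a3 ⊕ a1) ⊕ a2
u3 = u2 ⊕ a1 = ((a3 ⊕ a1) ⊕ a2) ⊕ a1
u5 = u3 ∧ u1 = (((a3 ⊕ a1) ⊕ a2) ⊕ a1) ∧ (a3 ⊕ a1)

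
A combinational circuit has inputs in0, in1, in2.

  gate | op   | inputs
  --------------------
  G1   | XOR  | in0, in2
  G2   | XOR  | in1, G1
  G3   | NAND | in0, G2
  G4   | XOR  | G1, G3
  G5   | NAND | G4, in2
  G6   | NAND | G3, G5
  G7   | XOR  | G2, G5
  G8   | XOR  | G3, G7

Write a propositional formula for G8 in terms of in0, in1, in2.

G1 = in0 XOR in2
G2 = in1 XOR G1 = in1 XOR (in0 XOR in2)
G3 = in0 NAND G2 = in0 NAND (in1 XOR (in0 XOR in2))
G4 = G1 XOR G3 = (in0 XOR in2) XOR (in0 NAND (in1 XOR (in0 XOR in2)))
G5 = G4 NAND in2 = ((in0 XOR in2) XOR (in0 NAND (in1 XOR (in0 XOR in2)))) NAND in2
G7 = G2 XOR G5 = (in1 XOR (in0 XOR in2)) XOR (((in0 XOR in2) XOR (in0 NAND (in1 XOR (in0 XOR in2)))) NAND in2)
G8 = G3 XOR G7 = (in0 NAND (in1 XOR (in0 XOR in2))) XOR ((in1 XOR (in0 XOR in2)) XOR (((in0 XOR in2) XOR (in0 NAND (in1 XOR (in0 XOR in2)))) NAND in2))

(in0 NAND (in1 XOR (in0 XOR in2))) XOR ((in1 XOR (in0 XOR in2)) XOR (((in0 XOR in2) XOR (in0 NAND (in1 XOR (in0 XOR in2)))) NAND in2))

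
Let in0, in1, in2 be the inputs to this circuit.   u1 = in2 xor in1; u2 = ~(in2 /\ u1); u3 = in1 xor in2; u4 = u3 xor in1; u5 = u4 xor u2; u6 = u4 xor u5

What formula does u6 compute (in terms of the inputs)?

u1 = in2 xor in1
u2 = ~(in2 /\ u1) = ~(in2 /\ (in2 xor in1))
u3 = in1 xor in2
u4 = u3 xor in1 = (in1 xor in2) xor in1
u5 = u4 xor u2 = ((in1 xor in2) xor in1) xor (~(in2 /\ (in2 xor in1)))
u6 = u4 xor u5 = ((in1 xor in2) xor in1) xor (((in1 xor in2) xor in1) xor (~(in2 /\ (in2 xor in1))))

((in1 xor in2) xor in1) xor (((in1 xor in2) xor in1) xor (~(in2 /\ (in2 xor in1))))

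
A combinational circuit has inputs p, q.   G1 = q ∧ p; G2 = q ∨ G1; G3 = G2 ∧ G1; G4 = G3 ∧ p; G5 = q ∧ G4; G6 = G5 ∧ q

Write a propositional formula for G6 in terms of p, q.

(q ∧ (((q ∨ (q ∧ p)) ∧ (q ∧ p)) ∧ p)) ∧ q

G1 = q ∧ p
G2 = q ∨ G1 = q ∨ (q ∧ p)
G3 = G2 ∧ G1 = (q ∨ (q ∧ p)) ∧ (q ∧ p)
G4 = G3 ∧ p = ((q ∨ (q ∧ p)) ∧ (q ∧ p)) ∧ p
G5 = q ∧ G4 = q ∧ (((q ∨ (q ∧ p)) ∧ (q ∧ p)) ∧ p)
G6 = G5 ∧ q = (q ∧ (((q ∨ (q ∧ p)) ∧ (q ∧ p)) ∧ p)) ∧ q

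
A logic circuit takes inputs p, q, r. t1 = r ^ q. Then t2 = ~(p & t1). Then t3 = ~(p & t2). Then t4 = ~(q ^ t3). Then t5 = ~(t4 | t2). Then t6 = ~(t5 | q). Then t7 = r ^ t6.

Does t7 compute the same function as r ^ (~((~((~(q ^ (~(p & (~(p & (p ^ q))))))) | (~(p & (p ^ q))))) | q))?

No

t1 = r ^ q
t2 = ~(p & t1) = ~(p & (r ^ q))
t3 = ~(p & t2) = ~(p & (~(p & (r ^ q))))
t4 = ~(q ^ t3) = ~(q ^ (~(p & (~(p & (r ^ q))))))
t5 = ~(t4 | t2) = ~((~(q ^ (~(p & (~(p & (r ^ q))))))) | (~(p & (r ^ q))))
t6 = ~(t5 | q) = ~((~((~(q ^ (~(p & (~(p & (r ^ q))))))) | (~(p & (r ^ q))))) | q)
t7 = r ^ t6 = r ^ (~((~((~(q ^ (~(p & (~(p & (r ^ q))))))) | (~(p & (r ^ q))))) | q))
At p=1, q=0, r=0: circuit gives 1, formula gives 0.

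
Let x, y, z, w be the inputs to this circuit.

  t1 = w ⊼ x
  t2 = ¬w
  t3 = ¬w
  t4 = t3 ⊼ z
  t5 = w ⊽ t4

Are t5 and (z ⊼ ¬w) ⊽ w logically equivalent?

t3 = ¬w
t4 = t3 ⊼ z = ¬w ⊼ z
t5 = w ⊽ t4 = w ⊽ (¬w ⊼ z)
At x=0, y=0, z=0, w=0: circuit gives 0, formula gives 0.
At x=0, y=0, z=1, w=0: circuit gives 1, formula gives 1.
Agrees on all 16 inputs.

Yes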